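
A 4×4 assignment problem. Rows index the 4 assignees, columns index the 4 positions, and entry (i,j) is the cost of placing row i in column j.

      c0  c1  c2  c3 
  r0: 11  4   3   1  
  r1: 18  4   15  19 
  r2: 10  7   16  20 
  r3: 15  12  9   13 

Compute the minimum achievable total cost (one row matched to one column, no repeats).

Minimum assignment cost: 24

optimal assignment: row0→col3 (cost 1), row1→col1 (cost 4), row2→col0 (cost 10), row3→col2 (cost 9)
total = 1 + 4 + 10 + 9 = 24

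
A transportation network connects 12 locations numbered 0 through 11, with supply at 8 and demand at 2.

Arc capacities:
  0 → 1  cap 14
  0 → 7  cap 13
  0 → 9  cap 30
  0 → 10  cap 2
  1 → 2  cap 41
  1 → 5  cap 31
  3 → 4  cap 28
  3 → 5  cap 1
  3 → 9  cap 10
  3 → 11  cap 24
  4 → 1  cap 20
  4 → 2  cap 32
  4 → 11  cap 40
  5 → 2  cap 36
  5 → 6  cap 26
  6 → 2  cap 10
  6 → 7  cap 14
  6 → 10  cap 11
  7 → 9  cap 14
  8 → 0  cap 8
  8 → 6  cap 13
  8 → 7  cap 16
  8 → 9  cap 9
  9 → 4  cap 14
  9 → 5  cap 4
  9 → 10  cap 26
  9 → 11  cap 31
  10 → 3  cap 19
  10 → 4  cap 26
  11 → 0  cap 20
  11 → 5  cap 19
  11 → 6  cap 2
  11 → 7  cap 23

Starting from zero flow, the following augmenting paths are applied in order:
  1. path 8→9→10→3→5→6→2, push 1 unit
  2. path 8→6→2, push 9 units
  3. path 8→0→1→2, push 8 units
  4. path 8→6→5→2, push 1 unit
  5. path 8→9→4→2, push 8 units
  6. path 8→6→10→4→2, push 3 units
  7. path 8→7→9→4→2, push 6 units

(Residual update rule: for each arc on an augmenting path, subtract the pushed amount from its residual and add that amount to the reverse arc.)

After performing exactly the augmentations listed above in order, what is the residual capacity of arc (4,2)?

Residual capacity of (4,2): 15

after path 1 (8→9→10→3→5→6→2, push 1): res(4,2)=32
after path 2 (8→6→2, push 9): res(4,2)=32
after path 3 (8→0→1→2, push 8): res(4,2)=32
after path 4 (8→6→5→2, push 1): res(4,2)=32
after path 5 (8→9→4→2, push 8): res(4,2)=24
after path 6 (8→6→10→4→2, push 3): res(4,2)=21
after path 7 (8→7→9→4→2, push 6): res(4,2)=15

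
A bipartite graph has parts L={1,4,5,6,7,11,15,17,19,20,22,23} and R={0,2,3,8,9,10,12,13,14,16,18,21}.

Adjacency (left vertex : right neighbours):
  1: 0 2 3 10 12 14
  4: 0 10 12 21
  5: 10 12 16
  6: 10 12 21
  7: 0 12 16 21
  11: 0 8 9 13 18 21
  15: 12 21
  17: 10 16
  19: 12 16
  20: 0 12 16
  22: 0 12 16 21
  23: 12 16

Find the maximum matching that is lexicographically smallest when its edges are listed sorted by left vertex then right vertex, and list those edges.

|M| = 7 (so the lex-smallest maximum matching has 7 edges)
process left vertices in ascending order; for each, take the smallest-labelled available neighbour that still permits 7 edges overall, or leave it unmatched if none does
lex-smallest matching: {1-2, 4-0, 5-10, 6-12, 7-16, 11-8, 15-21}

Lex-smallest maximum matching: {(1,2), (4,0), (5,10), (6,12), (7,16), (11,8), (15,21)}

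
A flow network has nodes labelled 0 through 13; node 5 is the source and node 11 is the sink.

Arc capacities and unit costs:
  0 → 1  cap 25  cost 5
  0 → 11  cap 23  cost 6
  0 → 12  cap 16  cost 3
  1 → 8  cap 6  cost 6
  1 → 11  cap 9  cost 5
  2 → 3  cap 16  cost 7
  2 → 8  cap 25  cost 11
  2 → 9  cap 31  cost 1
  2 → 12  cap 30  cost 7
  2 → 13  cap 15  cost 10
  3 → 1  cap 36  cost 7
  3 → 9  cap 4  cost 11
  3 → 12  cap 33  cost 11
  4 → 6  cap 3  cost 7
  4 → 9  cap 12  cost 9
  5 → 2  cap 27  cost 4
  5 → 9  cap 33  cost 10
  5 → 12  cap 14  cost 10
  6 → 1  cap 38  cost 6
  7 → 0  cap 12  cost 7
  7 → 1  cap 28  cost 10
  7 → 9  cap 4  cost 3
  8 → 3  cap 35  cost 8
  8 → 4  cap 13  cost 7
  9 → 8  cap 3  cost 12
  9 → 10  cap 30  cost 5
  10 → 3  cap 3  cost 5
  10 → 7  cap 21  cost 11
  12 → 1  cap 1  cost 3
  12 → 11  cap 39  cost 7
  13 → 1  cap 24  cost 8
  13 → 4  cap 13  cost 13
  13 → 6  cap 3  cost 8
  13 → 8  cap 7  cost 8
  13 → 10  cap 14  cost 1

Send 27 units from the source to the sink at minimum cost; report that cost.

Minimum cost for 27 units: 472

shortest-cost path #1: 5→12→11 push 14 @ unit cost 17 (adds 238)
shortest-cost path #2: 5→2→12→11 push 13 @ unit cost 18 (adds 234)
total cost = 472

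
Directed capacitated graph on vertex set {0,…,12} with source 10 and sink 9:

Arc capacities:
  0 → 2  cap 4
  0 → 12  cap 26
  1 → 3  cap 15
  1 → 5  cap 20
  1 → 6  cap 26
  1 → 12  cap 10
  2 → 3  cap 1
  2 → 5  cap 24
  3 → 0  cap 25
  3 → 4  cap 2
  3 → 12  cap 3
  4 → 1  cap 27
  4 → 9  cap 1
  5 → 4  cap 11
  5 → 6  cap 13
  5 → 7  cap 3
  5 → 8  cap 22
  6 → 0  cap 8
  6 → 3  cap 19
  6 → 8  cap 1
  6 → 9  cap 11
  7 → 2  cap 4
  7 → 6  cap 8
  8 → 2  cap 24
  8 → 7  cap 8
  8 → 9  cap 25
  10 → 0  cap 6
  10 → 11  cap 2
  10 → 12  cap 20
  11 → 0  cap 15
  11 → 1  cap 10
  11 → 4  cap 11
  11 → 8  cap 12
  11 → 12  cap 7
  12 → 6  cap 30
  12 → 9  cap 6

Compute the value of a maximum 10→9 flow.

augment #1: 10→12→9 bottleneck 6, total now 6
augment #2: 10→11→4→9 bottleneck 1, total now 7
augment #3: 10→11→8→9 bottleneck 1, total now 8
augment #4: 10→12→6→9 bottleneck 11, total now 19
augment #5: 10→12→6→8→9 bottleneck 1, total now 20
augment #6: 10→0→2→5→8→9 bottleneck 4, total now 24
augment #7: 10→12→6→3→4→11→8→9 bottleneck 1, total now 25
augment #8: 10→12→6→3→4→1→5→8→9 bottleneck 1, total now 26

Maximum flow value: 26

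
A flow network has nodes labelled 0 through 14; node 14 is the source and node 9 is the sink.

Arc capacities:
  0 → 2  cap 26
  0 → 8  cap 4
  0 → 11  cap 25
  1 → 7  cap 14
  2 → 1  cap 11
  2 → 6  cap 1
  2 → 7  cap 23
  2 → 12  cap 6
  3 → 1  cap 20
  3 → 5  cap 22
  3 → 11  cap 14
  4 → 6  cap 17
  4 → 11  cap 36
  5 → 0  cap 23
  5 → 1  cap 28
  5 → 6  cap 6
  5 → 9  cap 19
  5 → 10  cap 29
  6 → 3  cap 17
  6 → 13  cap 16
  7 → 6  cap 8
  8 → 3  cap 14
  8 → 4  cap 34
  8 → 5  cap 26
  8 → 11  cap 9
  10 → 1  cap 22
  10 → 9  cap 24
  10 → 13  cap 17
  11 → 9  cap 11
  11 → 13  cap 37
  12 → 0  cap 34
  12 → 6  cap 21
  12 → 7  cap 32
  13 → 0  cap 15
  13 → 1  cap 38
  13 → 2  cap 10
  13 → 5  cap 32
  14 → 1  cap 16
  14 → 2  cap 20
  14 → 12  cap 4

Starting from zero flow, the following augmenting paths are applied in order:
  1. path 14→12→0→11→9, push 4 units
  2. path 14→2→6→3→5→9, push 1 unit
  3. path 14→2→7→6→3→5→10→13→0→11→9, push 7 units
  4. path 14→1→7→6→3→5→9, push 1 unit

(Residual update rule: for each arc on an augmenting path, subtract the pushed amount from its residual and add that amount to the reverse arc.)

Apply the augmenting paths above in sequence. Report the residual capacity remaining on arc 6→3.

Residual capacity of (6,3): 8

after path 1 (14→12→0→11→9, push 4): res(6,3)=17
after path 2 (14→2→6→3→5→9, push 1): res(6,3)=16
after path 3 (14→2→7→6→3→5→10→13→0→11→9, push 7): res(6,3)=9
after path 4 (14→1→7→6→3→5→9, push 1): res(6,3)=8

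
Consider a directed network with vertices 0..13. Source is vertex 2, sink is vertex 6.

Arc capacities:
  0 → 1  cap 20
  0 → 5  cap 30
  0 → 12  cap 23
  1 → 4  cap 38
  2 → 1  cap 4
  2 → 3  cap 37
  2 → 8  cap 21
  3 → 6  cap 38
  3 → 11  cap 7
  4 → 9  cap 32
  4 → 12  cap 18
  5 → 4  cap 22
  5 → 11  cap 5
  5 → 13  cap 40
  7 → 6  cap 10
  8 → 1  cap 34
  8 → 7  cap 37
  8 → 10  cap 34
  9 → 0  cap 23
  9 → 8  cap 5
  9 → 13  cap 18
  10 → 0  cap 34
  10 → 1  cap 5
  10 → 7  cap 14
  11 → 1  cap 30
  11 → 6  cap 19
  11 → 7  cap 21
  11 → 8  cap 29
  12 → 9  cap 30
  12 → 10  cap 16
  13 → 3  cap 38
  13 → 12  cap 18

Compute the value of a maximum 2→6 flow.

augment #1: 2→3→6 bottleneck 37, total now 37
augment #2: 2→8→7→6 bottleneck 10, total now 47
augment #3: 2→1→4→9→13→3→6 bottleneck 1, total now 48
augment #4: 2→8→10→0→5→11→6 bottleneck 5, total now 53
augment #5: 2→1→4→9→13→3→11→6 bottleneck 3, total now 56
augment #6: 2→8→1→4→9→13→3→11→6 bottleneck 4, total now 60

Maximum flow value: 60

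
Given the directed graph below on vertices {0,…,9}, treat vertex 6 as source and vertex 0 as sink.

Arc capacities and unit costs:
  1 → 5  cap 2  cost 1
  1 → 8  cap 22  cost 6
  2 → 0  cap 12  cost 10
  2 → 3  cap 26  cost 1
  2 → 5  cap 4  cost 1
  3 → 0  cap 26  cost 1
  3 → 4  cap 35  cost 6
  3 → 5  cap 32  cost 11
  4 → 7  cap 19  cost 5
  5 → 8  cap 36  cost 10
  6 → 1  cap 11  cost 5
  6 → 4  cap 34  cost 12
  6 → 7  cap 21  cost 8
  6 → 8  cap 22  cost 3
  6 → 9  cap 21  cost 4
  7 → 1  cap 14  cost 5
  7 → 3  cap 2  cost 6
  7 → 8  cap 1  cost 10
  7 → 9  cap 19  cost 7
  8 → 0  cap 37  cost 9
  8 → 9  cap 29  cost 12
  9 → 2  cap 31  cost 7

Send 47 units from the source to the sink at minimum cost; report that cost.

shortest-cost path #1: 6→8→0 push 22 @ unit cost 12 (adds 264)
shortest-cost path #2: 6→9→2→3→0 push 21 @ unit cost 13 (adds 273)
shortest-cost path #3: 6→7→3→0 push 2 @ unit cost 15 (adds 30)
shortest-cost path #4: 6→1→8→0 push 2 @ unit cost 20 (adds 40)
total cost = 607

Minimum cost for 47 units: 607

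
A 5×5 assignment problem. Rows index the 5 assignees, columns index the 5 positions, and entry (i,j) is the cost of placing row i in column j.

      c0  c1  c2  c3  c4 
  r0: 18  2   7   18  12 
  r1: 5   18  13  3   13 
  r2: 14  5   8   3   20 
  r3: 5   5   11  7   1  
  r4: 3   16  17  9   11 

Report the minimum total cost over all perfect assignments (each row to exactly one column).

optimal assignment: row0→col1 (cost 2), row1→col3 (cost 3), row2→col2 (cost 8), row3→col4 (cost 1), row4→col0 (cost 3)
total = 2 + 3 + 8 + 1 + 3 = 17

Minimum assignment cost: 17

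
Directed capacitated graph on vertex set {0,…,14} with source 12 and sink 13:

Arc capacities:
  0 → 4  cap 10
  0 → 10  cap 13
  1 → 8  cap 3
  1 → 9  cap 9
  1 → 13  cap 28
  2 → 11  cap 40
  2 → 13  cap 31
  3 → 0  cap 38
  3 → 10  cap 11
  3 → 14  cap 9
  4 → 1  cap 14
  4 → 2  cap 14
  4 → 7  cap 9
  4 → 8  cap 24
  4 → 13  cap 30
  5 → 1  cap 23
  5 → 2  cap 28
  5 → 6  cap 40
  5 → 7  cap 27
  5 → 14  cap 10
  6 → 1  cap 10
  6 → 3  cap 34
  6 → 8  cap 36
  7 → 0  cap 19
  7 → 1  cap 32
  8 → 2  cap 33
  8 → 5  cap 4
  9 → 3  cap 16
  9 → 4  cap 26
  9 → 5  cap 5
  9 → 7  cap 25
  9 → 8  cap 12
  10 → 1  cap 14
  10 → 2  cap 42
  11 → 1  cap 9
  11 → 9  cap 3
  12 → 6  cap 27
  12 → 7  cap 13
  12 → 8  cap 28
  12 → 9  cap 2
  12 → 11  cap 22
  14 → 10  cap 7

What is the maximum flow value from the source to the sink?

Maximum flow value: 82

augment #1: 12→6→1→13 bottleneck 10, total now 10
augment #2: 12→7→1→13 bottleneck 13, total now 23
augment #3: 12→8→2→13 bottleneck 28, total now 51
augment #4: 12→9→4→13 bottleneck 2, total now 53
augment #5: 12→11→1→13 bottleneck 5, total now 58
augment #6: 12→6→8→2→13 bottleneck 3, total now 61
augment #7: 12→11→9→4→13 bottleneck 3, total now 64
augment #8: 12→6→3→0→4→13 bottleneck 10, total now 74
augment #9: 12→11→1→9→4→13 bottleneck 4, total now 78
augment #10: 12→6→3→10→1→9→4→13 bottleneck 4, total now 82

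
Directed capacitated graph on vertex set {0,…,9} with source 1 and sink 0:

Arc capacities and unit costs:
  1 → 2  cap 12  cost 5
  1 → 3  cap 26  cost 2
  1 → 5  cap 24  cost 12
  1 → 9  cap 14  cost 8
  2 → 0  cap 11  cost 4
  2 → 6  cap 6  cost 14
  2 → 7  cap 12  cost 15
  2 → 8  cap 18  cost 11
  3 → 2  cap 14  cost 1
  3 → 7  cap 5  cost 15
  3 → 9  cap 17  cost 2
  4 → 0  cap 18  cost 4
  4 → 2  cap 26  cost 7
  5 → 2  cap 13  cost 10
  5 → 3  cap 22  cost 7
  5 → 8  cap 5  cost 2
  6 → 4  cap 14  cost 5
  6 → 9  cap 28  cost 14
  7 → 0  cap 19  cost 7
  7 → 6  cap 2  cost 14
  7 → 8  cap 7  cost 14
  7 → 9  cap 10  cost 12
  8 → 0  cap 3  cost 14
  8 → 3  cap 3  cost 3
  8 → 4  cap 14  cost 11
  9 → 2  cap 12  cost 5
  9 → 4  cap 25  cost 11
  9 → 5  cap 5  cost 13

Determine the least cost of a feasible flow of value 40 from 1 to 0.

Minimum cost for 40 units: 720

shortest-cost path #1: 1→3→2→0 push 11 @ unit cost 7 (adds 77)
shortest-cost path #2: 1→3→9→4→0 push 15 @ unit cost 19 (adds 285)
shortest-cost path #3: 1→2→3→9→4→0 push 2 @ unit cost 21 (adds 42)
shortest-cost path #4: 1→9→4→0 push 1 @ unit cost 23 (adds 23)
shortest-cost path #5: 1→2→3→7→0 push 5 @ unit cost 26 (adds 130)
shortest-cost path #6: 1→2→7→0 push 5 @ unit cost 27 (adds 135)
shortest-cost path #7: 1→5→8→0 push 1 @ unit cost 28 (adds 28)
total cost = 720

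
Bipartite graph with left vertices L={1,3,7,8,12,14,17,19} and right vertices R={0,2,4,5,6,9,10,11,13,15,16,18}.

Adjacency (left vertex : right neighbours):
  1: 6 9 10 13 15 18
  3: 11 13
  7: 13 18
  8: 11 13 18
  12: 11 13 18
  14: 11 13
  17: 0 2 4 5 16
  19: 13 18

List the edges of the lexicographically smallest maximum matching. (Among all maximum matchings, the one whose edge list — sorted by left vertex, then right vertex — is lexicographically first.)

|M| = 5 (so the lex-smallest maximum matching has 5 edges)
process left vertices in ascending order; for each, take the smallest-labelled available neighbour that still permits 5 edges overall, or leave it unmatched if none does
lex-smallest matching: {1-6, 3-11, 7-13, 8-18, 17-0}

Lex-smallest maximum matching: {(1,6), (3,11), (7,13), (8,18), (17,0)}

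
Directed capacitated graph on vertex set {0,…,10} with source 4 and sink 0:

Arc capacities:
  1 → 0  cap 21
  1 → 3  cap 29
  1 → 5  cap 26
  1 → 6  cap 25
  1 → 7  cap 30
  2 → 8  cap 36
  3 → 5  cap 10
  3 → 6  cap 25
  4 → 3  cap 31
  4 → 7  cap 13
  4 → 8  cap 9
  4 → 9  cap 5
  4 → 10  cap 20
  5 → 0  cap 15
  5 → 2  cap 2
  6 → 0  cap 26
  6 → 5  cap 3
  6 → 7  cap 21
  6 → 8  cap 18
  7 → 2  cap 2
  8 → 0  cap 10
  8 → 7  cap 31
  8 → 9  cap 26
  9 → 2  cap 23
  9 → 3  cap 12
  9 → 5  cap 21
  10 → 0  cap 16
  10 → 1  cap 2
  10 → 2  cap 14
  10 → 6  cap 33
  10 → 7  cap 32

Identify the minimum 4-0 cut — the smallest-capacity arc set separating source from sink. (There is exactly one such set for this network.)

augment #1: 4→8→0 push 9
augment #2: 4→10→0 push 16
augment #3: 4→3→5→0 push 10
augment #4: 4→3→6→0 push 21
augment #5: 4→9→5→0 push 5
augment #6: 4→10→1→0 push 2
augment #7: 4→10→6→0 push 2
augment #8: 4→7→2→8→0 push 1
augment #9: 4→7→2→8→9→3→6→0 push 1
max flow = 67; residual-reachable set from 4 gives S-side
cut edges (S→T): {(4,3), (4,8), (4,9), (4,10), (7,2)} total cap 67

Min-cut arcs: {(4,3), (4,8), (4,9), (4,10), (7,2)} (total capacity 67)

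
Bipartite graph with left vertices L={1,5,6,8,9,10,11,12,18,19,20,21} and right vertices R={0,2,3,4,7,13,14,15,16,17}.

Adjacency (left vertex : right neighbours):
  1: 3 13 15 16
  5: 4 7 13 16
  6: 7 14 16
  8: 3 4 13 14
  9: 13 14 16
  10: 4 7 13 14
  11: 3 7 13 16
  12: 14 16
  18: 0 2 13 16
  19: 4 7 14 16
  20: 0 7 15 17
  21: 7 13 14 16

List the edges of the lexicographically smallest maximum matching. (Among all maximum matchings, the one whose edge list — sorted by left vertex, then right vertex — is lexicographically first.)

|M| = 9 (so the lex-smallest maximum matching has 9 edges)
process left vertices in ascending order; for each, take the smallest-labelled available neighbour that still permits 9 edges overall, or leave it unmatched if none does
lex-smallest matching: {1-15, 5-4, 6-7, 8-3, 9-13, 10-14, 11-16, 18-0, 20-17}

Lex-smallest maximum matching: {(1,15), (5,4), (6,7), (8,3), (9,13), (10,14), (11,16), (18,0), (20,17)}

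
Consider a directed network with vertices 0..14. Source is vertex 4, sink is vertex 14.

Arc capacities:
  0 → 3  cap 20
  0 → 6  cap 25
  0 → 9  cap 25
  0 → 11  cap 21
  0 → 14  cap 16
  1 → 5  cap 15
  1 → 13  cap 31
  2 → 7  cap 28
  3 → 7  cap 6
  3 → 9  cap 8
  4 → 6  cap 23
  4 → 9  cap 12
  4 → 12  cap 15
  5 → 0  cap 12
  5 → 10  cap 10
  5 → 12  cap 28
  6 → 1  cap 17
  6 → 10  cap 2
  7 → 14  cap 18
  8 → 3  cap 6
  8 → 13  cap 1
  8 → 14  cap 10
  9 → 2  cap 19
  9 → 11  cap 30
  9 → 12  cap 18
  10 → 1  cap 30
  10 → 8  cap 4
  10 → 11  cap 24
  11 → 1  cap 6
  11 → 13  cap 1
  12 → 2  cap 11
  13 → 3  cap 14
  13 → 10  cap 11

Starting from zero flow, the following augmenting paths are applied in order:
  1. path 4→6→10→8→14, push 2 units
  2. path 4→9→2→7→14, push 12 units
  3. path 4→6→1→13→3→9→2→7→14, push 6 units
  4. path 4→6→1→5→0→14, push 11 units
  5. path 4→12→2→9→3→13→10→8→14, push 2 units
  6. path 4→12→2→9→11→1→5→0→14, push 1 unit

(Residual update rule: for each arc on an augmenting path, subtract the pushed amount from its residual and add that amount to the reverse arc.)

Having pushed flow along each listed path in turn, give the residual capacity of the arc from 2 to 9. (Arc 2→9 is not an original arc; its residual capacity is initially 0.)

Residual capacity of (2,9): 15

after path 1 (4→6→10→8→14, push 2): res(2,9)=0
after path 2 (4→9→2→7→14, push 12): res(2,9)=12
after path 3 (4→6→1→13→3→9→2→7→14, push 6): res(2,9)=18
after path 4 (4→6→1→5→0→14, push 11): res(2,9)=18
after path 5 (4→12→2→9→3→13→10→8→14, push 2): res(2,9)=16
after path 6 (4→12→2→9→11→1→5→0→14, push 1): res(2,9)=15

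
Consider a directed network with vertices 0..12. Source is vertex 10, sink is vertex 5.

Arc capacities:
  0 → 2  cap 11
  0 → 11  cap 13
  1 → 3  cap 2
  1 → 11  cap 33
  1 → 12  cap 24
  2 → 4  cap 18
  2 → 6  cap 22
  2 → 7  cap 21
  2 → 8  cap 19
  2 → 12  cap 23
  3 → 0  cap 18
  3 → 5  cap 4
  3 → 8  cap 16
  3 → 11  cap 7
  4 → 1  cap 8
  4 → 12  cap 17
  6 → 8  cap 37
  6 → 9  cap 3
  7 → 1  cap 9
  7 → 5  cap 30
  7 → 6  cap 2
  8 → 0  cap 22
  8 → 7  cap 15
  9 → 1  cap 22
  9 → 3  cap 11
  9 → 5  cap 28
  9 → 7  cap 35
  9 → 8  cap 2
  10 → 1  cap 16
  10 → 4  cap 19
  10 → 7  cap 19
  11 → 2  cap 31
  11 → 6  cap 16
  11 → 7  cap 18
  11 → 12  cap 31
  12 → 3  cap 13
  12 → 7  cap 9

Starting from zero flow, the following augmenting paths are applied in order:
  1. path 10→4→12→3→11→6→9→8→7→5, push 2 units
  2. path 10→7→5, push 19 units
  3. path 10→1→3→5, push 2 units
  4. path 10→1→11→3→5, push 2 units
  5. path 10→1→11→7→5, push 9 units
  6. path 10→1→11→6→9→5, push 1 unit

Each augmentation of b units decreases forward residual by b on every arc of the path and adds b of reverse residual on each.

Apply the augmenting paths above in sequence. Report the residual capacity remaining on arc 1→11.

after path 1 (10→4→12→3→11→6→9→8→7→5, push 2): res(1,11)=33
after path 2 (10→7→5, push 19): res(1,11)=33
after path 3 (10→1→3→5, push 2): res(1,11)=33
after path 4 (10→1→11→3→5, push 2): res(1,11)=31
after path 5 (10→1→11→7→5, push 9): res(1,11)=22
after path 6 (10→1→11→6→9→5, push 1): res(1,11)=21

Residual capacity of (1,11): 21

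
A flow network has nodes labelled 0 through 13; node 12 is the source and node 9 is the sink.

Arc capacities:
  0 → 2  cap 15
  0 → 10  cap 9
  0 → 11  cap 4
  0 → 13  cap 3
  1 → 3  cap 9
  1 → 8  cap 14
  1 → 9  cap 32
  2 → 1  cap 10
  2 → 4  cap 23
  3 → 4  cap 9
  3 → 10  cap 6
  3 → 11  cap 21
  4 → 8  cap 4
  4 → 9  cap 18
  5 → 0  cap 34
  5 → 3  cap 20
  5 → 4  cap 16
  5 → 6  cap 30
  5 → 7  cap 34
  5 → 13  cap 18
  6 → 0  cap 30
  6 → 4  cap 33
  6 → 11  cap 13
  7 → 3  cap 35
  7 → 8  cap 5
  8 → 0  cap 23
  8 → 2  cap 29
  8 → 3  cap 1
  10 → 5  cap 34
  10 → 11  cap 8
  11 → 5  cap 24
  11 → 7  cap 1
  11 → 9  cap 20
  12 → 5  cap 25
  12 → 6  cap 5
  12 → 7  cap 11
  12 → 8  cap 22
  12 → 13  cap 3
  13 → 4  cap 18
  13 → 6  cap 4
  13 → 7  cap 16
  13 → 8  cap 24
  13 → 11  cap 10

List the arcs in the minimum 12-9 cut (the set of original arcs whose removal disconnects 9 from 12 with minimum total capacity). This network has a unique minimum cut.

augment #1: 12→5→4→9 push 16
augment #2: 12→6→4→9 push 2
augment #3: 12→6→11→9 push 3
augment #4: 12→13→11→9 push 3
augment #5: 12→5→0→11→9 push 4
augment #6: 12→5→3→11→9 push 5
augment #7: 12→7→3→11→9 push 5
augment #8: 12→8→2→1→9 push 10
max flow = 48; residual-reachable set from 12 gives S-side
cut edges (S→T): {(2,1), (4,9), (11,9)} total cap 48

Min-cut arcs: {(2,1), (4,9), (11,9)} (total capacity 48)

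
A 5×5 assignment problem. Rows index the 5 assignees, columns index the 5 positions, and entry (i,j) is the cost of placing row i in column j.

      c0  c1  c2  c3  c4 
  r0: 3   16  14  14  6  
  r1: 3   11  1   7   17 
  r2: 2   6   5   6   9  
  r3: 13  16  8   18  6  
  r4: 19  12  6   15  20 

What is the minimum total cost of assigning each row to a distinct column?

one of 2 optimal assignments: row0→col0 (cost 3), row1→col2 (cost 1), row2→col3 (cost 6), row3→col4 (cost 6), row4→col1 (cost 12)
total = 3 + 1 + 6 + 6 + 12 = 28

Minimum assignment cost: 28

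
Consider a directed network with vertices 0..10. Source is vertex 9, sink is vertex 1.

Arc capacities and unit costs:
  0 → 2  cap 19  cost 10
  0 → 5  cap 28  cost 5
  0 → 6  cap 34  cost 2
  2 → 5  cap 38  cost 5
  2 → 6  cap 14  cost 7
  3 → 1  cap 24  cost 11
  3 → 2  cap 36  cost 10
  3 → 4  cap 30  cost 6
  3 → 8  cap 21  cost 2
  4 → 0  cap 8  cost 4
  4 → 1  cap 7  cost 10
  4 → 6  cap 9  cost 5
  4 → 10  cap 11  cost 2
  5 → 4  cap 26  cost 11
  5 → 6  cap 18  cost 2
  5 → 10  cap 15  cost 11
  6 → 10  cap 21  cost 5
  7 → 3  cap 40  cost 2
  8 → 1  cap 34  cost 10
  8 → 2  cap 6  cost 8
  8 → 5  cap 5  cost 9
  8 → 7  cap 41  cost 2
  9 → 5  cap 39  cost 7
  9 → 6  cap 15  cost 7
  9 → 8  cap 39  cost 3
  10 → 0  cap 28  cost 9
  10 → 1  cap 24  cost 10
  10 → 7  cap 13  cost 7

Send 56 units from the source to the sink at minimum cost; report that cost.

Minimum cost for 56 units: 910

shortest-cost path #1: 9→8→1 push 34 @ unit cost 13 (adds 442)
shortest-cost path #2: 9→8→7→3→1 push 5 @ unit cost 18 (adds 90)
shortest-cost path #3: 9→6→10→1 push 15 @ unit cost 22 (adds 330)
shortest-cost path #4: 9→5→6→10→1 push 2 @ unit cost 24 (adds 48)
total cost = 910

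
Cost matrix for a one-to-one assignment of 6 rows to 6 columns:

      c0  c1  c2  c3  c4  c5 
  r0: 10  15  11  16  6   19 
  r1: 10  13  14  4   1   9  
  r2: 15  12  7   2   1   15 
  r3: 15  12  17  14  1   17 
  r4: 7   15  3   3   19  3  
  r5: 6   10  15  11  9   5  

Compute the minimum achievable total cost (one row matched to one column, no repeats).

Minimum assignment cost: 33

optimal assignment: row0→col0 (cost 10), row1→col4 (cost 1), row2→col3 (cost 2), row3→col1 (cost 12), row4→col2 (cost 3), row5→col5 (cost 5)
total = 10 + 1 + 2 + 12 + 3 + 5 = 33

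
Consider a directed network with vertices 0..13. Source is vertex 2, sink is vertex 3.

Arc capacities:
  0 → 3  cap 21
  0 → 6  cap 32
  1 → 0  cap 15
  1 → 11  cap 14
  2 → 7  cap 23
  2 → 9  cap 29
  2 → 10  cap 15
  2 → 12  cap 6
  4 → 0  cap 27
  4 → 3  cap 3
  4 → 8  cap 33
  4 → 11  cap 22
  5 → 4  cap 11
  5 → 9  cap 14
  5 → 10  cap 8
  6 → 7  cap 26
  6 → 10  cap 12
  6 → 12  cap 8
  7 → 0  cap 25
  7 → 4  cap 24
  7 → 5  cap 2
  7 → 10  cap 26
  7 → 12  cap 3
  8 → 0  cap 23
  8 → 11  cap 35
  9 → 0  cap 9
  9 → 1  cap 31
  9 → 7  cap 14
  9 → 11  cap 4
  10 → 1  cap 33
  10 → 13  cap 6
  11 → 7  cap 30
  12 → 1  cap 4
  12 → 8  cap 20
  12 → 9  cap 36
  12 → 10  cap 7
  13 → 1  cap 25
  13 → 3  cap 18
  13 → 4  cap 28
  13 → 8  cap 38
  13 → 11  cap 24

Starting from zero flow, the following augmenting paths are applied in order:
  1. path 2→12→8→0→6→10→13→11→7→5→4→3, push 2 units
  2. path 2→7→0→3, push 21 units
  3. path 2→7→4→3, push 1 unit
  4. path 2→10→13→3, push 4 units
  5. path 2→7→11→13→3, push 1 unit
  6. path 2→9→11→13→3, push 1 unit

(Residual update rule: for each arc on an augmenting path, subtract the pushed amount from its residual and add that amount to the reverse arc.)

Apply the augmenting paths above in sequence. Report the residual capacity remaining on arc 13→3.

after path 1 (2→12→8→0→6→10→13→11→7→5→4→3, push 2): res(13,3)=18
after path 2 (2→7→0→3, push 21): res(13,3)=18
after path 3 (2→7→4→3, push 1): res(13,3)=18
after path 4 (2→10→13→3, push 4): res(13,3)=14
after path 5 (2→7→11→13→3, push 1): res(13,3)=13
after path 6 (2→9→11→13→3, push 1): res(13,3)=12

Residual capacity of (13,3): 12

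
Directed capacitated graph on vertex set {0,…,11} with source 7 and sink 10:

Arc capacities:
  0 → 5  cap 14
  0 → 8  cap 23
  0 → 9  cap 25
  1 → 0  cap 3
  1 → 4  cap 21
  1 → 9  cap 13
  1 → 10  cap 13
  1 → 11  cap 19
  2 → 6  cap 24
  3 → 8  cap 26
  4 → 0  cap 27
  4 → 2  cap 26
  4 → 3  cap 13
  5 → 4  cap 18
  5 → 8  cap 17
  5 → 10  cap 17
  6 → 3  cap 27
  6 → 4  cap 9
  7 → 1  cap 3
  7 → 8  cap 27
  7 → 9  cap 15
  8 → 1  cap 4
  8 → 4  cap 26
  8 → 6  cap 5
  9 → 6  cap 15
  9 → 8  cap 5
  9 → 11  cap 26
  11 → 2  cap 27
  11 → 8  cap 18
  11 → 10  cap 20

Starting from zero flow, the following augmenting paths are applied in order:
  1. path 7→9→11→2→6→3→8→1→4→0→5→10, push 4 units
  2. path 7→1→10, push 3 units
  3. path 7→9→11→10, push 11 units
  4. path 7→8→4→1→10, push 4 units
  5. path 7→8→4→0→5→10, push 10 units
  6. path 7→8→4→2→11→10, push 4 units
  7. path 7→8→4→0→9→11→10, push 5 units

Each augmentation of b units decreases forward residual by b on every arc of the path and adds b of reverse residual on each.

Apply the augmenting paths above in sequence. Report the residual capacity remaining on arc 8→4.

Residual capacity of (8,4): 3

after path 1 (7→9→11→2→6→3→8→1→4→0→5→10, push 4): res(8,4)=26
after path 2 (7→1→10, push 3): res(8,4)=26
after path 3 (7→9→11→10, push 11): res(8,4)=26
after path 4 (7→8→4→1→10, push 4): res(8,4)=22
after path 5 (7→8→4→0→5→10, push 10): res(8,4)=12
after path 6 (7→8→4→2→11→10, push 4): res(8,4)=8
after path 7 (7→8→4→0→9→11→10, push 5): res(8,4)=3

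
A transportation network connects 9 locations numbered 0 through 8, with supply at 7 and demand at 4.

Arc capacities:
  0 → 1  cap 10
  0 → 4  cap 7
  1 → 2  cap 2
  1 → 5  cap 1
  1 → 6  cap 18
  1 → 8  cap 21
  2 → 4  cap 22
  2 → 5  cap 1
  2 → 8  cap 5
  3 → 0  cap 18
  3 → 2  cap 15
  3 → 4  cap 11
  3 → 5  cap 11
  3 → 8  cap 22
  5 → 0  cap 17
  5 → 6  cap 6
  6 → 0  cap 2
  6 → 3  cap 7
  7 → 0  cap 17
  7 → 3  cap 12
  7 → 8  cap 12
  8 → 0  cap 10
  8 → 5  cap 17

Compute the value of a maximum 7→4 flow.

Maximum flow value: 28

augment #1: 7→0→4 bottleneck 7, total now 7
augment #2: 7→3→4 bottleneck 11, total now 18
augment #3: 7→3→2→4 bottleneck 1, total now 19
augment #4: 7→0→1→2→4 bottleneck 2, total now 21
augment #5: 7→0→1→6→3→2→4 bottleneck 7, total now 28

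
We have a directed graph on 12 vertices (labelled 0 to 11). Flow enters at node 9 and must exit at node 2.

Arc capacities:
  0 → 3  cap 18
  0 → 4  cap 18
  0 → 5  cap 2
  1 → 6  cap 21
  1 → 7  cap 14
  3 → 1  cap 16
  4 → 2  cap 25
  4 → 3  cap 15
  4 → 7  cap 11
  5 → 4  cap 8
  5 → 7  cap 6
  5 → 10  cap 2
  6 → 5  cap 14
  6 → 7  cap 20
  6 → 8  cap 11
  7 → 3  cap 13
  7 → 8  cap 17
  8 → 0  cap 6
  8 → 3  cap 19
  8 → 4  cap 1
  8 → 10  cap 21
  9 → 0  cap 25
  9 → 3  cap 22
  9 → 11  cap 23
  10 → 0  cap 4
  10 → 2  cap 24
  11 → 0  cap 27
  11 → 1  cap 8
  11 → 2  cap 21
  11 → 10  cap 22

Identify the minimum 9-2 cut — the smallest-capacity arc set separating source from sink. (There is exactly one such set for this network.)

augment #1: 9→11→2 push 21
augment #2: 9→0→4→2 push 18
augment #3: 9→11→10→2 push 2
augment #4: 9→0→5→4→2 push 2
augment #5: 9→3→1→6→5→4→2 push 5
augment #6: 9→3→1→6→5→10→2 push 2
augment #7: 9→3→1→6→8→10→2 push 9
max flow = 59; residual-reachable set from 9 gives S-side
cut edges (S→T): {(0,4), (0,5), (3,1), (9,11)} total cap 59

Min-cut arcs: {(0,4), (0,5), (3,1), (9,11)} (total capacity 59)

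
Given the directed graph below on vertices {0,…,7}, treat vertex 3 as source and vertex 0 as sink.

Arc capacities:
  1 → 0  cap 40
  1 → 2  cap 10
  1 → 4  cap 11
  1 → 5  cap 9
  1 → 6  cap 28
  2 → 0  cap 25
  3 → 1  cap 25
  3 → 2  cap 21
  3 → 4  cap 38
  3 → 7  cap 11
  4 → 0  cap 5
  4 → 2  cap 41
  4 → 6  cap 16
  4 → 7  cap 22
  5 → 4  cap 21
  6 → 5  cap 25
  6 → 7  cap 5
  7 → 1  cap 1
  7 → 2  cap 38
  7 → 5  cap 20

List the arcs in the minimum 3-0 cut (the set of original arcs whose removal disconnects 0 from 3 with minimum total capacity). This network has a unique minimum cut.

Min-cut arcs: {(2,0), (3,1), (4,0), (7,1)} (total capacity 56)

augment #1: 3→1→0 push 25
augment #2: 3→2→0 push 21
augment #3: 3→4→0 push 5
augment #4: 3→4→2→0 push 4
augment #5: 3→7→1→0 push 1
max flow = 56; residual-reachable set from 3 gives S-side
cut edges (S→T): {(2,0), (3,1), (4,0), (7,1)} total cap 56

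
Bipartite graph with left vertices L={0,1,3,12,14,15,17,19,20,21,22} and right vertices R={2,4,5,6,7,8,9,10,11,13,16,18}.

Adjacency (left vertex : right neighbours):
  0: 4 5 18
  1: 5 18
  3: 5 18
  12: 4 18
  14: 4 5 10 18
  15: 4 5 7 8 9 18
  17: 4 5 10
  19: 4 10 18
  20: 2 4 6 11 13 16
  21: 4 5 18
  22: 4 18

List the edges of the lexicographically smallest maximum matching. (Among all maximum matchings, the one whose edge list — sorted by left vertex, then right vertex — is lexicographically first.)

|M| = 6 (so the lex-smallest maximum matching has 6 edges)
process left vertices in ascending order; for each, take the smallest-labelled available neighbour that still permits 6 edges overall, or leave it unmatched if none does
lex-smallest matching: {0-4, 1-5, 3-18, 14-10, 15-7, 20-2}

Lex-smallest maximum matching: {(0,4), (1,5), (3,18), (14,10), (15,7), (20,2)}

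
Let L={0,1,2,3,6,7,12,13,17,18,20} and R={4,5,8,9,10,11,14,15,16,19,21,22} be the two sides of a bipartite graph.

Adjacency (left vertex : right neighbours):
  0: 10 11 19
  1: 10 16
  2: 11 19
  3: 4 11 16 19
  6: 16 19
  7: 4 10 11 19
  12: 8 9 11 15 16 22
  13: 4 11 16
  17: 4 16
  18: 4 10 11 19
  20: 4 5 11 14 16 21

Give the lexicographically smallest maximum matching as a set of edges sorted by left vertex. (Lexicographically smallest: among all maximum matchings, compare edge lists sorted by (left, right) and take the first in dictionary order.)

Lex-smallest maximum matching: {(0,10), (1,16), (2,11), (3,4), (6,19), (12,8), (20,5)}

|M| = 7 (so the lex-smallest maximum matching has 7 edges)
process left vertices in ascending order; for each, take the smallest-labelled available neighbour that still permits 7 edges overall, or leave it unmatched if none does
lex-smallest matching: {0-10, 1-16, 2-11, 3-4, 6-19, 12-8, 20-5}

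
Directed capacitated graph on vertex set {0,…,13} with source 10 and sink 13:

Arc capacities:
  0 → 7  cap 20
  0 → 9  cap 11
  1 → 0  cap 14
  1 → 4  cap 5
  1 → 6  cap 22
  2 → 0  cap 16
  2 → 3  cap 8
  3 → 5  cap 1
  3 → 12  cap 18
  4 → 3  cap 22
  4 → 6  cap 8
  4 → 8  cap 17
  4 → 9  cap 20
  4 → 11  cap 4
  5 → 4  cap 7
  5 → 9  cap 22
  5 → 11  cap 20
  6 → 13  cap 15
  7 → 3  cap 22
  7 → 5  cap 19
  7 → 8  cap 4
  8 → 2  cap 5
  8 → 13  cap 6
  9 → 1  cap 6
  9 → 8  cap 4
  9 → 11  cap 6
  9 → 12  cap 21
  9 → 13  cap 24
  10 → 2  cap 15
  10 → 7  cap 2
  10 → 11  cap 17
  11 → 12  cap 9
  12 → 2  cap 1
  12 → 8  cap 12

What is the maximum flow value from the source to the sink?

Maximum flow value: 25

augment #1: 10→7→8→13 bottleneck 2, total now 2
augment #2: 10→2→0→9→13 bottleneck 11, total now 13
augment #3: 10→11→12→8→13 bottleneck 4, total now 17
augment #4: 10→2→3→5→9→13 bottleneck 1, total now 18
augment #5: 10→2→0→7→5→9→13 bottleneck 3, total now 21
augment #6: 10→11→12→8→7→5→9→13 bottleneck 2, total now 23
augment #7: 10→11→12→2→0→7→5→9→13 bottleneck 1, total now 24
augment #8: 10→11→12→8→2→0→7→5→9→13 bottleneck 1, total now 25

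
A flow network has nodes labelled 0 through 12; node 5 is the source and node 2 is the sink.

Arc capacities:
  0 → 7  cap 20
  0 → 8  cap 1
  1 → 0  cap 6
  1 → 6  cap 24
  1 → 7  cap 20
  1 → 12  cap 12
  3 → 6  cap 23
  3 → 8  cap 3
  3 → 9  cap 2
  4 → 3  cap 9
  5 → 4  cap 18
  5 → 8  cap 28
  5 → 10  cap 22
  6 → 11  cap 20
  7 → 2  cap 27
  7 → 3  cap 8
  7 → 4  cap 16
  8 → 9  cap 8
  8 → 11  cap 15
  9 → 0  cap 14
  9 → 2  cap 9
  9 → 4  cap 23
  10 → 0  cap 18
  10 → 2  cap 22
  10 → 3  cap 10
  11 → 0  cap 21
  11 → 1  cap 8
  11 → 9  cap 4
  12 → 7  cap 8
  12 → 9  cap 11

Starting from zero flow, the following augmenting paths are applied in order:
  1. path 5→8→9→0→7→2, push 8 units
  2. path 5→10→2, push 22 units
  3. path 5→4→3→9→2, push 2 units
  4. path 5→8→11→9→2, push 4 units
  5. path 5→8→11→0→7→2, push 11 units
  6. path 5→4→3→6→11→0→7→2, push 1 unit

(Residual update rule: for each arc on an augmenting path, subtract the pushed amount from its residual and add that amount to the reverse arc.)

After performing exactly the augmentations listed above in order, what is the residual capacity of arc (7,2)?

after path 1 (5→8→9→0→7→2, push 8): res(7,2)=19
after path 2 (5→10→2, push 22): res(7,2)=19
after path 3 (5→4→3→9→2, push 2): res(7,2)=19
after path 4 (5→8→11→9→2, push 4): res(7,2)=19
after path 5 (5→8→11→0→7→2, push 11): res(7,2)=8
after path 6 (5→4→3→6→11→0→7→2, push 1): res(7,2)=7

Residual capacity of (7,2): 7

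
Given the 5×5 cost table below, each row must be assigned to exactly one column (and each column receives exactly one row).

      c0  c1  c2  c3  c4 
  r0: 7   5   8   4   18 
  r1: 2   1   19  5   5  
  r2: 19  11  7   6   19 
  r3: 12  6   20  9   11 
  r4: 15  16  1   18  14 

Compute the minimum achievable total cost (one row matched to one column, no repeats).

one of 2 optimal assignments: row0→col0 (cost 7), row1→col4 (cost 5), row2→col3 (cost 6), row3→col1 (cost 6), row4→col2 (cost 1)
total = 7 + 5 + 6 + 6 + 1 = 25

Minimum assignment cost: 25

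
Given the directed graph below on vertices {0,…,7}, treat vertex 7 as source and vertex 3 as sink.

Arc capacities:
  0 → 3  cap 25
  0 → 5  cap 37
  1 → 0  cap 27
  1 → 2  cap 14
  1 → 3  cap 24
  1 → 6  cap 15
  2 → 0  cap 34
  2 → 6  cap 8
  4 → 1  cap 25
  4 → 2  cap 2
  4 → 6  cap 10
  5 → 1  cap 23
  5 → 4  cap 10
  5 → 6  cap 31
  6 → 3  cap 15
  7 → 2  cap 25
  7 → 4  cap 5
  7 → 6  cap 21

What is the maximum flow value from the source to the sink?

Maximum flow value: 45

augment #1: 7→6→3 bottleneck 15, total now 15
augment #2: 7→2→0→3 bottleneck 25, total now 40
augment #3: 7→4→1→3 bottleneck 5, total now 45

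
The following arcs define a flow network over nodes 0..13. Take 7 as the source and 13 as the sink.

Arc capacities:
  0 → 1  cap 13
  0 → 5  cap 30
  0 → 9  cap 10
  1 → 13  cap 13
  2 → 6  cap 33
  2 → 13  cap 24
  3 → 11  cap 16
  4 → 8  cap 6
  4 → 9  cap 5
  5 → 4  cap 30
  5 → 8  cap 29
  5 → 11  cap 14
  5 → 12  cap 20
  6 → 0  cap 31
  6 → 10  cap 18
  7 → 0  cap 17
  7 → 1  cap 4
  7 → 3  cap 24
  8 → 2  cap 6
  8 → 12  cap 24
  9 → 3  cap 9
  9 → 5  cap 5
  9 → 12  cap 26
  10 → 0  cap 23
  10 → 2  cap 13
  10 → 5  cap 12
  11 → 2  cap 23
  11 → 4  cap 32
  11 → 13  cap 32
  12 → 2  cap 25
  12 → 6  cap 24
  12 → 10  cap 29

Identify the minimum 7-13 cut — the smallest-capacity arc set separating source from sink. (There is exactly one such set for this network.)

Min-cut arcs: {(3,11), (7,0), (7,1)} (total capacity 37)

augment #1: 7→1→13 push 4
augment #2: 7→0→1→13 push 9
augment #3: 7→3→11→13 push 16
augment #4: 7→0→5→11→13 push 8
max flow = 37; residual-reachable set from 7 gives S-side
cut edges (S→T): {(3,11), (7,0), (7,1)} total cap 37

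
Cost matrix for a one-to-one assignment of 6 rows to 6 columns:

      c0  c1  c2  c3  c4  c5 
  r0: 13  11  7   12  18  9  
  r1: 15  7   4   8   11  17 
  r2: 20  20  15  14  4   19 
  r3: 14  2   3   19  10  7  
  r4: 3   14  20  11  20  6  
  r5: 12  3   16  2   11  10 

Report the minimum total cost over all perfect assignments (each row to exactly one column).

Minimum assignment cost: 24

optimal assignment: row0→col5 (cost 9), row1→col2 (cost 4), row2→col4 (cost 4), row3→col1 (cost 2), row4→col0 (cost 3), row5→col3 (cost 2)
total = 9 + 4 + 4 + 2 + 3 + 2 = 24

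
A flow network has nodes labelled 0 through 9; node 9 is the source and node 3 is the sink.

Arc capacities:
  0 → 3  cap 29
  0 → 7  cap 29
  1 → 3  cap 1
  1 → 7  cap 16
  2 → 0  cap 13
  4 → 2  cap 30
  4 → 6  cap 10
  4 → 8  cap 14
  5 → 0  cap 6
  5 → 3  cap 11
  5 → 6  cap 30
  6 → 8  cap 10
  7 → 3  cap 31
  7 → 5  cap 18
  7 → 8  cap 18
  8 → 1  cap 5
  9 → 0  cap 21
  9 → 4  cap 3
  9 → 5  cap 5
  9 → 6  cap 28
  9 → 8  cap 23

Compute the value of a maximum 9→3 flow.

augment #1: 9→0→3 bottleneck 21, total now 21
augment #2: 9→5→3 bottleneck 5, total now 26
augment #3: 9→8→1→3 bottleneck 1, total now 27
augment #4: 9→4→2→0→3 bottleneck 3, total now 30
augment #5: 9→8→1→7→3 bottleneck 4, total now 34

Maximum flow value: 34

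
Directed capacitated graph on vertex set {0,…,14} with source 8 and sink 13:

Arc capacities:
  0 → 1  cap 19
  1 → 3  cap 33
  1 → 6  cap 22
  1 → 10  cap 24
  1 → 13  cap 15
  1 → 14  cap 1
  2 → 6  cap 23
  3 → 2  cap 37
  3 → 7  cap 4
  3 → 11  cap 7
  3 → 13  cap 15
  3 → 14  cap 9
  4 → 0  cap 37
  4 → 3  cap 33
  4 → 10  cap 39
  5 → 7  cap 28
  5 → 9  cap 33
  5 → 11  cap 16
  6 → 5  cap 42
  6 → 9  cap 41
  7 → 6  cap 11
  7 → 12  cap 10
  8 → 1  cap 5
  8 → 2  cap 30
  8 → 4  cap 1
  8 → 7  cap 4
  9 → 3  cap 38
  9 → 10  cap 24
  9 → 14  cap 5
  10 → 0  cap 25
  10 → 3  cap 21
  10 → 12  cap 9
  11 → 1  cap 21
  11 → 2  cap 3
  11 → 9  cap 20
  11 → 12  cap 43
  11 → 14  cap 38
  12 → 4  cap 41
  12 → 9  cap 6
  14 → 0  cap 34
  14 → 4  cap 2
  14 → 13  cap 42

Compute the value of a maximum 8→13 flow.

Maximum flow value: 33

augment #1: 8→1→13 bottleneck 5, total now 5
augment #2: 8→4→3→13 bottleneck 1, total now 6
augment #3: 8→2→6→9→3→13 bottleneck 14, total now 20
augment #4: 8→2→6→9→14→13 bottleneck 5, total now 25
augment #5: 8→2→6→5→11→1→13 bottleneck 4, total now 29
augment #6: 8→7→6→5→11→1→13 bottleneck 4, total now 33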